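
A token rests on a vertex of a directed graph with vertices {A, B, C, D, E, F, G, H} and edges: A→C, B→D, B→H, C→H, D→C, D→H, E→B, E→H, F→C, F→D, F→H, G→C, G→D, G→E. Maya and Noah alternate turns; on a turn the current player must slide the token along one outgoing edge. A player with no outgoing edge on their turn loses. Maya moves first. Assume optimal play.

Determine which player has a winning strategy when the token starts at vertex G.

Classify positions by backward induction: terminal positions (no move available) are L. From any other position, the mover wins iff some move reaches an L.
Every edge goes from a vertex to one that appears earlier in the order H, C, D, B, F, E, G, A, so processing vertices in that order labels each vertex after all of its successors.
H: no outgoing edge → L
C: can move to H, which is L ⇒ W
D: can move to H, which is L ⇒ W
B: can move to H, which is L ⇒ W
F: can move to H, which is L ⇒ W
E: can move to H, which is L ⇒ W
G: moves to E(W), D(W), C(W); every one is W ⇒ L
A: the only move is to C(W), a W ⇒ L
The starting position G is L: whatever Maya does, the opponent receives a W position.

Noah wins.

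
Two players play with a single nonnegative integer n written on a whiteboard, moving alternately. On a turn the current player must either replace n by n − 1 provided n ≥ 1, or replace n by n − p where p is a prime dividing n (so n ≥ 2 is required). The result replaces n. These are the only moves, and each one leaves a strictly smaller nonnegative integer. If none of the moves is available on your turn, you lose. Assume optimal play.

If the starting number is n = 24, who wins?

The second player wins.

Positions with no move are L. A position that does have a move is losing for the player to move precisely when every available move leads to a winning position for the opponent. Fill in the labels:
n=0: no move → L
n=1: →0(L), so W
n=2: →0(L), so W
n=3: →0(L), so W
n=4: →2(W), 3(W) — all W, so L
n=5: →0(L), so W
n=6: →4(L), so W
n=7: →0(L), so W
n=8: →6(W), 7(W) — all W, so L
n=9: →8(L), so W
n=10: →8(L), so W
n=11: →0(L), so W
n=12: →9(W), 10(W), 11(W) — all W, so L
n=13: →0(L), so W
n=14: →12(L), so W
n=15: →12(L), so W
n=16: →14(W), 15(W) — all W, so L
n=17: →0(L), so W
n=18: →16(L), so W
n=19: →0(L), so W
n=20: →15(W), 18(W), 19(W) — all W, so L
n=21: →20(L), so W
n=22: →20(L), so W
n=23: →0(L), so W
n=24: →21(W), 22(W), 23(W) — all W, so L
The starting position 24 is L: whatever the player to move does, the opponent receives a W position.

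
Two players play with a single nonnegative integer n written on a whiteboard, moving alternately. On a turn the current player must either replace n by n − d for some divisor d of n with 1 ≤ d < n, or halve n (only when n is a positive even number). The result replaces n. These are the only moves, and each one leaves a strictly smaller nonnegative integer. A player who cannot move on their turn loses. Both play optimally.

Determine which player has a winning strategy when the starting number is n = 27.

Work bottom-up. With no move the player to move loses. Otherwise the position is W if at least one move leads to an L position for the opponent, and L if every move leads to a W.
n=0: no move → L
n=1: no move → L
n=2: →1(L), so W
n=3: →2(W) only, which is W, so L
n=4: →3(L), so W
n=5: →4(W) only, which is W, so L
n=6: →3(L), so W
n=7: →6(W) only, which is W, so L
n=8: →7(L), so W
n=9: →6(W), 8(W) — all W, so L
n=10: →5(L), so W
n=11: →10(W) only, which is W, so L
n=12: →9(L), so W
n=13: →12(W) only, which is W, so L
n=14: →7(L), so W
n=15: →10(W), 12(W), 14(W) — all W, so L
n=16: →15(L), so W
n=17: →16(W) only, which is W, so L
n=18: →9(L), so W
n=19: →18(W) only, which is W, so L
n=20: →15(L), so W
n=21: →14(W), 18(W), 20(W) — all W, so L
n=22: →11(L), so W
n=23: →22(W) only, which is W, so L
n=24: →21(L), so W
n=25: →20(W), 24(W) — all W, so L
n=26: →13(L), so W
n=27: →18(W), 24(W), 26(W) — all W, so L
Every move from 27 reaches a W position, so the mover loses.

The second player wins.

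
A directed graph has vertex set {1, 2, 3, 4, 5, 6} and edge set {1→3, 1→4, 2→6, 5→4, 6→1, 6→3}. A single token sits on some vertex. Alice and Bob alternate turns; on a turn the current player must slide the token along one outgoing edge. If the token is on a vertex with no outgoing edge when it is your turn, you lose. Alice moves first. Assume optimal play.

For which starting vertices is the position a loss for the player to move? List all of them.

Build the W/L table. Terminal = L. A non-terminal position is W if it has a move to some L; otherwise it is L.
Every edge goes from a vertex to one that appears earlier in the order 4, 3, 1, 6, 5, 2, so processing vertices in that order labels each vertex after all of its successors.
4: no outgoing edge → L
3: no outgoing edge → L
1: W (go to 3, an L position)
6: W (go to 3, an L position)
5: W (go to 4, an L position)
2: L (sole option 6(W) is W)
Reading off the rows marked L gives the requested list; there are 3 such vertices.

2, 3, 4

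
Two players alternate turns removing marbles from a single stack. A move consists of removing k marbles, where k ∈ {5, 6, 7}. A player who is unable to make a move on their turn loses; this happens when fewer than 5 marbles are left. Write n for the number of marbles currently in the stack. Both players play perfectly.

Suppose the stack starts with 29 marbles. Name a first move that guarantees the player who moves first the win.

Work bottom-up. With no move the player to move loses. Otherwise the position is W if at least one move leads to an L position for the opponent, and L if every move leads to a W.
n=0: no move → L
n=1: no move → L
n=2: no move → L
n=3: no move → L
n=4: no move → L
n=5: →0(L), so W
n=6: →1(L), so W
n=7: →2(L), so W
n=8: →3(L), so W
n=9: →4(L), so W
n=10: →4(L), so W
n=11: →4(L), so W
n=12: →7(W), 6(W), 5(W) — all W, so L
n=13: →8(W), 7(W), 6(W) — all W, so L
n=14: →9(W), 8(W), 7(W) — all W, so L
n=15: →10(W), 9(W), 8(W) — all W, so L
n=16: →11(W), 10(W), 9(W) — all W, so L
n=17: →12(L), so W
n=18: →13(L), so W
n=19: →14(L), so W
n=20: →15(L), so W
n=21: →16(L), so W
n=22: →16(L), so W
n=23: →16(L), so W
n=24: →19(W), 18(W), 17(W) — all W, so L
n=25: →20(W), 19(W), 18(W) — all W, so L
n=26: →21(W), 20(W), 19(W) — all W, so L
n=27: →22(W), 21(W), 20(W) — all W, so L
n=28: →23(W), 22(W), 21(W) — all W, so L
n=29: →24(L), so W
From 29, the L positions reachable in one move are: 24.

Remove 5, leaving 24.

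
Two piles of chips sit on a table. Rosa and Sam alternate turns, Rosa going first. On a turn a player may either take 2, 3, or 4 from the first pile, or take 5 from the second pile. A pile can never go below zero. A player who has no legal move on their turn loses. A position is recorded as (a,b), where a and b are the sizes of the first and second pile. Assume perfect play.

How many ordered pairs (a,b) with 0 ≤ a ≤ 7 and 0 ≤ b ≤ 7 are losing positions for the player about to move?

Work bottom-up. With no move the player to move loses. Otherwise the position is W if at least one move leads to an L position for the opponent, and L if every move leads to a W.
Every move lowers a or b (never raises either), so fill the grid row by row in increasing a, and left to right within a row: each cell's successors are then already labelled.
      b=0  b=1  b=2  b=3  b=4  b=5  b=6  b=7
a=0:    L    L    L    L    L    W    W    W
a=1:    L    L    L    L    L    W    W    W
a=2:    W    W    W    W    W    L    L    L
a=3:    W    W    W    W    W    L    L    L
a=4:    W    W    W    W    W    W    W    W
a=5:    W    W    W    W    W    W    W    W
a=6:    L    L    L    L    L    W    W    W
a=7:    L    L    L    L    L    W    W    W
Cells with no legal move (terminal, hence L): (0,0), (0,1), (0,2), (0,3), (0,4), (1,0), (1,1), (1,2), (1,3), (1,4).
The remaining L cells, each justified by listing all of its moves:
(2,5): L (options (0,5)(W), (2,0)(W) are all W)
(2,6): L (options (0,6)(W), (2,1)(W) are all W)
(2,7): L (options (0,7)(W), (2,2)(W) are all W)
(3,5): L (options (1,5)(W), (0,5)(W), (3,0)(W) are all W)
(3,6): L (options (1,6)(W), (0,6)(W), (3,1)(W) are all W)
(3,7): L (options (1,7)(W), (0,7)(W), (3,2)(W) are all W)
(6,0): L (options (4,0)(W), (3,0)(W), (2,0)(W) are all W)
(6,1): L (options (4,1)(W), (3,1)(W), (2,1)(W) are all W)
(6,2): L (options (4,2)(W), (3,2)(W), (2,2)(W) are all W)
(6,3): L (options (4,3)(W), (3,3)(W), (2,3)(W) are all W)
(6,4): L (options (4,4)(W), (3,4)(W), (2,4)(W) are all W)
(7,0): L (options (5,0)(W), (4,0)(W), (3,0)(W) are all W)
(7,1): L (options (5,1)(W), (4,1)(W), (3,1)(W) are all W)
(7,2): L (options (5,2)(W), (4,2)(W), (3,2)(W) are all W)
(7,3): L (options (5,3)(W), (4,3)(W), (3,3)(W) are all W)
(7,4): L (options (5,4)(W), (4,4)(W), (3,4)(W) are all W)
Every other cell has at least one move into one of the L cells above, so it is W.
L cells per row: a=0: 5, a=1: 5, a=2: 3, a=3: 3, a=4: 0, a=5: 0, a=6: 5, a=7: 5; total 26.

26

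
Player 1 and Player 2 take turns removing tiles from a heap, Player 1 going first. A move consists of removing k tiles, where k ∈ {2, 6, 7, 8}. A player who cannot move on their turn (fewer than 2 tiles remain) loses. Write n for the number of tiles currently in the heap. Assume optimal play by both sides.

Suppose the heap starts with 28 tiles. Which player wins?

Classify positions by backward induction: terminal positions (no move available) are L. From any other position, the mover wins iff some move reaches an L.
n=0: no move → L
n=1: no move → L
n=2: W (go to 0, an L position)
n=3: W (go to 1, an L position)
n=4: L (sole option 2(W) is W)
n=5: L (sole option 3(W) is W)
n=6: W (go to 4, an L position)
n=7: W (go to 5, an L position)
n=8: W (go to 1, an L position)
n=9: W (go to 1, an L position)
n=10: W (go to 4, an L position)
n=11: W (go to 5, an L position)
n=12: W (go to 5, an L position)
n=13: W (go to 5, an L position)
n=14: L (options 12(W), 8(W), 7(W), 6(W) are all W)
n=15: L (options 13(W), 9(W), 8(W), 7(W) are all W)
n=16: W (go to 14, an L position)
n=17: W (go to 15, an L position)
n=18: L (options 16(W), 12(W), 11(W), 10(W) are all W)
n=19: L (options 17(W), 13(W), 12(W), 11(W) are all W)
n=20: W (go to 18, an L position)
n=21: W (go to 19, an L position)
n=22: W (go to 15, an L position)
n=23: W (go to 15, an L position)
n=24: W (go to 18, an L position)
n=25: W (go to 19, an L position)
n=26: W (go to 19, an L position)
n=27: W (go to 19, an L position)
n=28: L (options 26(W), 22(W), 21(W), 20(W) are all W)
The starting position 28 is L: whatever Player 1 does, the opponent receives a W position.

Player 2 wins.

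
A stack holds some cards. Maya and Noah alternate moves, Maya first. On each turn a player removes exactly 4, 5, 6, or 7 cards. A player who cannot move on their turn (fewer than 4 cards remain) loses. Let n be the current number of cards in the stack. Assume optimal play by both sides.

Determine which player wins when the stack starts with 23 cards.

Noah wins.

Label each position W (a win for the player to move) or L (a loss). A position with no legal move is L; any other position is W exactly when some move reaches an L, and L when every move reaches a W.
n=0: no move → L
n=1: no move → L
n=2: no move → L
n=3: no move → L
n=4: can move to 0, which is L ⇒ W
n=5: can move to 1, which is L ⇒ W
n=6: can move to 2, which is L ⇒ W
n=7: can move to 3, which is L ⇒ W
n=8: can move to 3, which is L ⇒ W
n=9: can move to 3, which is L ⇒ W
n=10: can move to 3, which is L ⇒ W
n=11: moves to 7(W), 6(W), 5(W), 4(W); every one is W ⇒ L
n=12: moves to 8(W), 7(W), 6(W), 5(W); every one is W ⇒ L
n=13: moves to 9(W), 8(W), 7(W), 6(W); every one is W ⇒ L
n=14: moves to 10(W), 9(W), 8(W), 7(W); every one is W ⇒ L
n=15: can move to 11, which is L ⇒ W
n=16: can move to 12, which is L ⇒ W
n=17: can move to 13, which is L ⇒ W
n=18: can move to 14, which is L ⇒ W
n=19: can move to 14, which is L ⇒ W
n=20: can move to 14, which is L ⇒ W
n=21: can move to 14, which is L ⇒ W
n=22: moves to 18(W), 17(W), 16(W), 15(W); every one is W ⇒ L
n=23: moves to 19(W), 18(W), 17(W), 16(W); every one is W ⇒ L
Every move from 23 reaches a W position, so the mover loses.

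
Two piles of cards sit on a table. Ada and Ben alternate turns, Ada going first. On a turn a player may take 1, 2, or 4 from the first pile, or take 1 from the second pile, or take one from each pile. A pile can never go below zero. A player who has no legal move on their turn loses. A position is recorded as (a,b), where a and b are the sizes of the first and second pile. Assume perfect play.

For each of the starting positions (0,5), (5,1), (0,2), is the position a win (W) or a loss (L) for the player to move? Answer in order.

Classify positions by backward induction: terminal positions (no move available) are L. From any other position, the mover wins iff some move reaches an L.
No move ever increases a pile, so every position that can arise here has a ≤ 5 and b ≤ 5; it is enough to label the cells with 0 ≤ a ≤ 5 and 0 ≤ b ≤ 5.
Every move lowers a or b (never raises either), so fill the grid row by row in increasing a, and left to right within a row: each cell's successors are then already labelled.
      b=0  b=1  b=2  b=3  b=4  b=5
a=0:    L    W    L    W    L    W
a=1:    W    W    W    W    W    W
a=2:    W    L    W    L    W    L
a=3:    L    W    W    W    W    W
a=4:    W    W    W    W    W    W
a=5:    W    L    W    L    W    L
Cells with no legal move (terminal, hence L): (0,0).
The remaining L cells, each justified by listing all of its moves:
(0,2): →(0,1)(W) only, which is W, so L
(0,4): →(0,3)(W) only, which is W, so L
(2,1): →(1,1)(W), (0,1)(W), (2,0)(W), (1,0)(W) — all W, so L
(2,3): →(1,3)(W), (0,3)(W), (2,2)(W), (1,2)(W) — all W, so L
(2,5): →(1,5)(W), (0,5)(W), (2,4)(W), (1,4)(W) — all W, so L
(3,0): →(2,0)(W), (1,0)(W) — all W, so L
(5,1): →(4,1)(W), (3,1)(W), (1,1)(W), (5,0)(W), (4,0)(W) — all W, so L
(5,3): →(4,3)(W), (3,3)(W), (1,3)(W), (5,2)(W), (4,2)(W) — all W, so L
(5,5): →(4,5)(W), (3,5)(W), (1,5)(W), (5,4)(W), (4,4)(W) — all W, so L
Every other cell has at least one move into one of the L cells above, so it is W.
(0,5): the move to (0,4) reaches an L cell, so W
(5,1): one of the L cells justified above, so L
(0,2): one of the L cells justified above, so L

(0,5): W, (5,1): L, (0,2): L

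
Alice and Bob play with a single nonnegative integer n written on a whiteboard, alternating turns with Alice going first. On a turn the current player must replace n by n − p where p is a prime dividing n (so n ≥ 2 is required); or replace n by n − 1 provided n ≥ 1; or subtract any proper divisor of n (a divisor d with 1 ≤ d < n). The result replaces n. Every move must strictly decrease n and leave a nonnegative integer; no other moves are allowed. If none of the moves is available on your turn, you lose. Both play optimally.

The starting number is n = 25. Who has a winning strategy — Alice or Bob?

Alice wins.

Work bottom-up. With no move the player to move loses. Otherwise the position is W if at least one move leads to an L position for the opponent, and L if every move leads to a W.
n=0: no move → L
n=1: reaches L-position 0 → W
n=2: reaches L-position 0 → W
n=3: reaches L-position 0 → W
n=4: only reaches 2(W), 3(W), all W → L
n=5: reaches L-position 0 → W
n=6: reaches L-position 4 → W
n=7: reaches L-position 0 → W
n=8: reaches L-position 4 → W
n=9: only reaches 6(W), 8(W), all W → L
n=10: reaches L-position 9 → W
n=11: reaches L-position 0 → W
n=12: reaches L-position 9 → W
n=13: reaches L-position 0 → W
n=14: only reaches 7(W), 12(W), 13(W), all W → L
n=15: reaches L-position 14 → W
n=16: reaches L-position 14 → W
n=17: reaches L-position 0 → W
n=18: reaches L-position 9 → W
n=19: reaches L-position 0 → W
n=20: only reaches 10(W), 15(W), 16(W), 18(W), 19(W), all W → L
n=21: reaches L-position 14 → W
n=22: reaches L-position 20 → W
n=23: reaches L-position 0 → W
n=24: reaches L-position 20 → W
n=25: reaches L-position 20 → W
The starting position 25 is W: Alice should move to 20, handing over an L position.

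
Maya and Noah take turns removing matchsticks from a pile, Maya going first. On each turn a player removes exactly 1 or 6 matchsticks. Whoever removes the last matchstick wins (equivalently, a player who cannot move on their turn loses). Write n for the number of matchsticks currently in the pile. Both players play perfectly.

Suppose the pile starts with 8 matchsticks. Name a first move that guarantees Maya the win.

Remove 1, leaving 7.

Compute win/loss labels from the base case upward. A position with no move is L. Any other position is W if it can reach an L in one move, else L.
n=0: no move → L
n=1: can move to 0, which is L ⇒ W
n=2: the only move is to 1(W), a W ⇒ L
n=3: can move to 2, which is L ⇒ W
n=4: the only move is to 3(W), a W ⇒ L
n=5: can move to 4, which is L ⇒ W
n=6: can move to 0, which is L ⇒ W
n=7: moves to 6(W), 1(W); every one is W ⇒ L
n=8: can move to 7, which is L ⇒ W
From 8, the L positions reachable in one move are: 7, 2. Any move reaching one of these is winning.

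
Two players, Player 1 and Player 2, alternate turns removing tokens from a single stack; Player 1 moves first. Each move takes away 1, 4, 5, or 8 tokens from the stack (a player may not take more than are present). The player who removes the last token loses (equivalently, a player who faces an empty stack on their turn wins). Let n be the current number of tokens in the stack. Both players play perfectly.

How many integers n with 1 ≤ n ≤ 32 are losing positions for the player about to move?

8

Build the W/L table. Terminal = W. A non-terminal position is W if it has a move to some L; otherwise it is L.
n=0: no move; the opponent has just taken the last token and therefore loses → W
n=1: →0(W) only, which is W, so L
n=2: →1(L), so W
n=3: →2(W) only, which is W, so L
n=4: →3(L), so W
n=5: →1(L), so W
n=6: →1(L), so W
n=7: →3(L), so W
n=8: →3(L), so W
n=9: →1(L), so W
n=10: →9(W), 6(W), 5(W), 2(W) — all W, so L
n=11: →10(L), so W
n=12: →11(W), 8(W), 7(W), 4(W) — all W, so L
n=13: →12(L), so W
n=14: →10(L), so W
n=15: →10(L), so W
n=16: →12(L), so W
n=17: →12(L), so W
n=18: →10(L), so W
n=19: →18(W), 15(W), 14(W), 11(W) — all W, so L
n=20: →19(L), so W
n=21: →20(W), 17(W), 16(W), 13(W) — all W, so L
n=22: →21(L), so W
n=23: →19(L), so W
n=24: →19(L), so W
n=25: →21(L), so W
n=26: →21(L), so W
n=27: →19(L), so W
n=28: →27(W), 24(W), 23(W), 20(W) — all W, so L
n=29: →28(L), so W
n=30: →29(W), 26(W), 25(W), 22(W) — all W, so L
n=31: →30(L), so W
n=32: →28(L), so W
L entries with 1 ≤ n ≤ 32 (the range starts at n=1): n = 1, 3, 10, 12, 19, 21, 28, 30; that makes 8.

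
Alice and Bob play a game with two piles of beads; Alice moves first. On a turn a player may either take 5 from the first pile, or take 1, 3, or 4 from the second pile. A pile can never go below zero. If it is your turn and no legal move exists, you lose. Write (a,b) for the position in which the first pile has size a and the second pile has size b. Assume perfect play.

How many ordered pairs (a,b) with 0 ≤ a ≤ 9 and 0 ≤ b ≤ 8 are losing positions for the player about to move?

Positions with no move are L. A position that does have a move is losing for the player to move precisely when every available move leads to a winning position for the opponent. Fill in the labels:
Every move lowers a or b (never raises either), so fill the grid row by row in increasing a, and left to right within a row: each cell's successors are then already labelled.
      b=0  b=1  b=2  b=3  b=4  b=5  b=6  b=7  b=8
a=0:    L    W    L    W    W    W    W    L    W
a=1:    L    W    L    W    W    W    W    L    W
a=2:    L    W    L    W    W    W    W    L    W
a=3:    L    W    L    W    W    W    W    L    W
a=4:    L    W    L    W    W    W    W    L    W
a=5:    W    L    W    L    W    W    W    W    L
a=6:    W    L    W    L    W    W    W    W    L
a=7:    W    L    W    L    W    W    W    W    L
a=8:    W    L    W    L    W    W    W    W    L
a=9:    W    L    W    L    W    W    W    W    L
Cells with no legal move (terminal, hence L): (0,0), (1,0), (2,0), (3,0), (4,0).
The remaining L cells, each justified by listing all of its moves:
(0,2): →(0,1)(W) only, which is W, so L
(0,7): →(0,6)(W), (0,4)(W), (0,3)(W) — all W, so L
(1,2): →(1,1)(W) only, which is W, so L
(1,7): →(1,6)(W), (1,4)(W), (1,3)(W) — all W, so L
(2,2): →(2,1)(W) only, which is W, so L
(2,7): →(2,6)(W), (2,4)(W), (2,3)(W) — all W, so L
(3,2): →(3,1)(W) only, which is W, so L
(3,7): →(3,6)(W), (3,4)(W), (3,3)(W) — all W, so L
(4,2): →(4,1)(W) only, which is W, so L
(4,7): →(4,6)(W), (4,4)(W), (4,3)(W) — all W, so L
(5,1): →(0,1)(W), (5,0)(W) — all W, so L
(5,3): →(0,3)(W), (5,2)(W), (5,0)(W) — all W, so L
(5,8): →(0,8)(W), (5,7)(W), (5,5)(W), (5,4)(W) — all W, so L
(6,1): →(1,1)(W), (6,0)(W) — all W, so L
(6,3): →(1,3)(W), (6,2)(W), (6,0)(W) — all W, so L
(6,8): →(1,8)(W), (6,7)(W), (6,5)(W), (6,4)(W) — all W, so L
(7,1): →(2,1)(W), (7,0)(W) — all W, so L
(7,3): →(2,3)(W), (7,2)(W), (7,0)(W) — all W, so L
(7,8): →(2,8)(W), (7,7)(W), (7,5)(W), (7,4)(W) — all W, so L
(8,1): →(3,1)(W), (8,0)(W) — all W, so L
(8,3): →(3,3)(W), (8,2)(W), (8,0)(W) — all W, so L
(8,8): →(3,8)(W), (8,7)(W), (8,5)(W), (8,4)(W) — all W, so L
(9,1): →(4,1)(W), (9,0)(W) — all W, so L
(9,3): →(4,3)(W), (9,2)(W), (9,0)(W) — all W, so L
(9,8): →(4,8)(W), (9,7)(W), (9,5)(W), (9,4)(W) — all W, so L
Every other cell has at least one move into one of the L cells above, so it is W.
L cells per row: a=0: 3, a=1: 3, a=2: 3, a=3: 3, a=4: 3, a=5: 3, a=6: 3, a=7: 3, a=8: 3, a=9: 3; total 30.

30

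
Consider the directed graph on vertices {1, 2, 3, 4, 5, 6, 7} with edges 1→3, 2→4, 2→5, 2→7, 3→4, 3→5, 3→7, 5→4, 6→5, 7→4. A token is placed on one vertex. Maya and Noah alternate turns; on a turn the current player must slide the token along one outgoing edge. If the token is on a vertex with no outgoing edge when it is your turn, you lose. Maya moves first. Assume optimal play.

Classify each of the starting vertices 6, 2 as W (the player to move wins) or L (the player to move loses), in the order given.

Build the W/L table. Terminal = L. A non-terminal position is W if it has a move to some L; otherwise it is L.
Every edge goes from a vertex to one that appears earlier in the order 4, 5, 7, 2, 3, 1, 6, so processing vertices in that order labels each vertex after all of its successors.
4: no outgoing edge → L
5: W (go to 4, an L position)
7: W (go to 4, an L position)
2: W (go to 4, an L position)
3: W (go to 4, an L position)
1: L (sole option 3(W) is W)
6: L (sole option 5(W) is W)

6: L, 2: W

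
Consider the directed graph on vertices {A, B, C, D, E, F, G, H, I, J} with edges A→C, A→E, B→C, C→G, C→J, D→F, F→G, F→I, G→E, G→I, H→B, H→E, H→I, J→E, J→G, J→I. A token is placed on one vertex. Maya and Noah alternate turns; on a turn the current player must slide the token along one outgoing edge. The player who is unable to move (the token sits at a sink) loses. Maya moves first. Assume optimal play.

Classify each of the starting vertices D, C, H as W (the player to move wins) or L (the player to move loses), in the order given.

Label each position W (a win for the player to move) or L (a loss). A position with no legal move is L; any other position is W exactly when some move reaches an L, and L when every move reaches a W.
Every edge goes from a vertex to one that appears earlier in the order E, I, G, J, F, C, B, A, H, D, so processing vertices in that order labels each vertex after all of its successors.
E: no outgoing edge → L
I: no outgoing edge → L
G: W (go to I, an L position)
J: W (go to I, an L position)
F: W (go to I, an L position)
C: L (options J(W), G(W) are all W)
B: W (go to C, an L position)
A: W (go to C, an L position)
H: W (go to I, an L position)
D: L (sole option F(W) is W)

D: L, C: L, H: W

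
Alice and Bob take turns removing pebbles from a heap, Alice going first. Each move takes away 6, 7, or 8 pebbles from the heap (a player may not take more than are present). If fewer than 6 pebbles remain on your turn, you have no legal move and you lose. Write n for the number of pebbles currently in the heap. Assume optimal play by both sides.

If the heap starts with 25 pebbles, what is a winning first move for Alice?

Label each position W (a win for the player to move) or L (a loss). A position with no legal move is L; any other position is W exactly when some move reaches an L, and L when every move reaches a W.
n=0: no move → L
n=1: no move → L
n=2: no move → L
n=3: no move → L
n=4: no move → L
n=5: no move → L
n=6: →0(L), so W
n=7: →1(L), so W
n=8: →2(L), so W
n=9: →3(L), so W
n=10: →4(L), so W
n=11: →5(L), so W
n=12: →5(L), so W
n=13: →5(L), so W
n=14: →8(W), 7(W), 6(W) — all W, so L
n=15: →9(W), 8(W), 7(W) — all W, so L
n=16: →10(W), 9(W), 8(W) — all W, so L
n=17: →11(W), 10(W), 9(W) — all W, so L
n=18: →12(W), 11(W), 10(W) — all W, so L
n=19: →13(W), 12(W), 11(W) — all W, so L
n=20: →14(L), so W
n=21: →15(L), so W
n=22: →16(L), so W
n=23: →17(L), so W
n=24: →18(L), so W
n=25: →19(L), so W
From 25, the L positions reachable in one move are: 19, 18, 17. Any move reaching one of these is winning.

Remove 6, leaving 19.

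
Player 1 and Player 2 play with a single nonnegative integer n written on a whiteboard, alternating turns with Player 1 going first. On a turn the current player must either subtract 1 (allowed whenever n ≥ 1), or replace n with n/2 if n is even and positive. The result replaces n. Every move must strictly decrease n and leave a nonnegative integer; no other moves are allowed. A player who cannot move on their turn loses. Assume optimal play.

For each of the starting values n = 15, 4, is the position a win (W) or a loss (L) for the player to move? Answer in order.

Build the W/L table. Terminal = L. A non-terminal position is W if it has a move to some L; otherwise it is L.
n=0: no move → L
n=1: reaches L-position 0 → W
n=2: only reaches 1(W), which is W → L
n=3: reaches L-position 2 → W
n=4: reaches L-position 2 → W
n=5: only reaches 4(W), which is W → L
n=6: reaches L-position 5 → W
n=7: only reaches 6(W), which is W → L
n=8: reaches L-position 7 → W
n=9: only reaches 8(W), which is W → L
n=10: reaches L-position 5 → W
n=11: only reaches 10(W), which is W → L
n=12: reaches L-position 11 → W
n=13: only reaches 12(W), which is W → L
n=14: reaches L-position 7 → W
n=15: only reaches 14(W), which is W → L

15: L, 4: W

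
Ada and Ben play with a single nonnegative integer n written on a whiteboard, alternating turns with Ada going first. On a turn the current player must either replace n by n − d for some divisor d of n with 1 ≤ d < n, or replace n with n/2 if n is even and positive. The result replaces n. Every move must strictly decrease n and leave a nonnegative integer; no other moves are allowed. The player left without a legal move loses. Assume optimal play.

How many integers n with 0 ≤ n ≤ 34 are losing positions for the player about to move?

Work bottom-up. With no move the player to move loses. Otherwise the position is W if at least one move leads to an L position for the opponent, and L if every move leads to a W.
n=0: no move → L
n=1: no move → L
n=2: reaches L-position 1 → W
n=3: only reaches 2(W), which is W → L
n=4: reaches L-position 3 → W
n=5: only reaches 4(W), which is W → L
n=6: reaches L-position 3 → W
n=7: only reaches 6(W), which is W → L
n=8: reaches L-position 7 → W
n=9: only reaches 6(W), 8(W), all W → L
n=10: reaches L-position 5 → W
n=11: only reaches 10(W), which is W → L
n=12: reaches L-position 9 → W
n=13: only reaches 12(W), which is W → L
n=14: reaches L-position 7 → W
n=15: only reaches 10(W), 12(W), 14(W), all W → L
n=16: reaches L-position 15 → W
n=17: only reaches 16(W), which is W → L
n=18: reaches L-position 9 → W
n=19: only reaches 18(W), which is W → L
n=20: reaches L-position 15 → W
n=21: only reaches 14(W), 18(W), 20(W), all W → L
n=22: reaches L-position 11 → W
n=23: only reaches 22(W), which is W → L
n=24: reaches L-position 21 → W
n=25: only reaches 20(W), 24(W), all W → L
n=26: reaches L-position 13 → W
n=27: only reaches 18(W), 24(W), 26(W), all W → L
n=28: reaches L-position 21 → W
n=29: only reaches 28(W), which is W → L
n=30: reaches L-position 15 → W
n=31: only reaches 30(W), which is W → L
n=32: reaches L-position 31 → W
n=33: only reaches 22(W), 30(W), 32(W), all W → L
n=34: reaches L-position 17 → W
L entries with 0 ≤ n ≤ 34: n = 0, 1, 3, 5, 7, 9, 11, 13, 15, 17, 19, 21, 23, 25, 27, 29, 31, 33; that makes 18.

18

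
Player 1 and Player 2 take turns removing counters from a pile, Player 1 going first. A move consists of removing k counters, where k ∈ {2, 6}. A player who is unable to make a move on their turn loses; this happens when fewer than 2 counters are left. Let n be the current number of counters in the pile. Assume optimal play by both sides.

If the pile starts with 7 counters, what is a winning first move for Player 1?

Remove 2, leaving 5.

Classify positions by backward induction: terminal positions (no move available) are L. From any other position, the mover wins iff some move reaches an L.
n=0: no move → L
n=1: no move → L
n=2: reaches L-position 0 → W
n=3: reaches L-position 1 → W
n=4: only reaches 2(W), which is W → L
n=5: only reaches 3(W), which is W → L
n=6: reaches L-position 4 → W
n=7: reaches L-position 5 → W
From 7, the L positions reachable in one move are: 5, 1. Any move reaching one of these is winning.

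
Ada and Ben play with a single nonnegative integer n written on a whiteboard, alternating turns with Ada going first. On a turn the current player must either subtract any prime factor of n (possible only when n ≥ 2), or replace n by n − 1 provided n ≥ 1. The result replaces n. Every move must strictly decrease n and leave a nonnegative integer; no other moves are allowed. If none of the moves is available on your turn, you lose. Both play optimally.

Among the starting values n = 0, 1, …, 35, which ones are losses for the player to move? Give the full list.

0, 4, 8, 12, 16, 20, 24, 28, 32

Use the standard recursion: the mover loses at a terminal position; elsewhere, the mover wins exactly when some move hands the opponent an L position.
n=0: no move → L
n=1: W (go to 0, an L position)
n=2: W (go to 0, an L position)
n=3: W (go to 0, an L position)
n=4: L (options 2(W), 3(W) are all W)
n=5: W (go to 0, an L position)
n=6: W (go to 4, an L position)
n=7: W (go to 0, an L position)
n=8: L (options 6(W), 7(W) are all W)
n=9: W (go to 8, an L position)
n=10: W (go to 8, an L position)
n=11: W (go to 0, an L position)
n=12: L (options 9(W), 10(W), 11(W) are all W)
n=13: W (go to 0, an L position)
n=14: W (go to 12, an L position)
n=15: W (go to 12, an L position)
n=16: L (options 14(W), 15(W) are all W)
n=17: W (go to 0, an L position)
n=18: W (go to 16, an L position)
n=19: W (go to 0, an L position)
n=20: L (options 15(W), 18(W), 19(W) are all W)
n=21: W (go to 20, an L position)
n=22: W (go to 20, an L position)
n=23: W (go to 0, an L position)
n=24: L (options 21(W), 22(W), 23(W) are all W)
n=25: W (go to 20, an L position)
n=26: W (go to 24, an L position)
n=27: W (go to 24, an L position)
n=28: L (options 21(W), 26(W), 27(W) are all W)
n=29: W (go to 0, an L position)
n=30: W (go to 28, an L position)
n=31: W (go to 0, an L position)
n=32: L (options 30(W), 31(W) are all W)
n=33: W (go to 32, an L position)
n=34: W (go to 32, an L position)
n=35: W (go to 28, an L position)
The losing starting values of n are exactly the entries labelled L in this table (9 of them).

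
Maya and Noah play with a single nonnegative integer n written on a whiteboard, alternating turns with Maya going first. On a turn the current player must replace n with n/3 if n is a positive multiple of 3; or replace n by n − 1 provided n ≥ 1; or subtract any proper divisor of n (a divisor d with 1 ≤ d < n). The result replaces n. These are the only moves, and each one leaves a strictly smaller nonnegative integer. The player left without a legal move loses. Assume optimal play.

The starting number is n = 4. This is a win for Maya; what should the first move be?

Move to 2.

Classify positions by backward induction: terminal positions (no move available) are L. From any other position, the mover wins iff some move reaches an L.
n=0: no move → L
n=1: →0(L), so W
n=2: →1(W) only, which is W, so L
n=3: →2(L), so W
n=4: →2(L), so W
From 4, the L positions reachable in one move are: 2.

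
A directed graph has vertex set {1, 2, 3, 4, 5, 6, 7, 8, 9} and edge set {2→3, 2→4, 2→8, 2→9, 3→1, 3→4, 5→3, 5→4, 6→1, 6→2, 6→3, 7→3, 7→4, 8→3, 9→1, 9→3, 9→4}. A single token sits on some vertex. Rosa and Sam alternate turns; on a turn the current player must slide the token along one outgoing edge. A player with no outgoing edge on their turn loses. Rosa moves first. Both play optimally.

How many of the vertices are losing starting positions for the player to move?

3

Classify positions by backward induction: terminal positions (no move available) are L. From any other position, the mover wins iff some move reaches an L.
Every edge goes from a vertex to one that appears earlier in the order 4, 1, 3, 9, 8, 2, 5, 6, 7, so processing vertices in that order labels each vertex after all of its successors.
4: no outgoing edge → L
1: no outgoing edge → L
3: →1(L), so W
9: →1(L), so W
8: →3(W) only, which is W, so L
2: →8(L), so W
5: →4(L), so W
6: →1(L), so W
7: →4(L), so W
The L vertices are 1, 4, 8; that is 3 in all.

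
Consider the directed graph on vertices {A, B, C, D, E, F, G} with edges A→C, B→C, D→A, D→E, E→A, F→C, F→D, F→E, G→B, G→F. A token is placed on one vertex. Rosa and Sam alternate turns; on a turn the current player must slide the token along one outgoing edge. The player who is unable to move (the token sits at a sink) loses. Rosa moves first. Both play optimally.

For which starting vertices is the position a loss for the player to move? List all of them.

C, E, G

Classify positions by backward induction: terminal positions (no move available) are L. From any other position, the mover wins iff some move reaches an L.
Every edge goes from a vertex to one that appears earlier in the order C, A, E, D, B, F, G, so processing vertices in that order labels each vertex after all of its successors.
C: no outgoing edge → L
A: W (go to C, an L position)
E: L (sole option A(W) is W)
D: W (go to E, an L position)
B: W (go to C, an L position)
F: W (go to E, an L position)
G: L (options F(W), B(W) are all W)
Reading off the rows marked L gives the requested list; there are 3 such vertices.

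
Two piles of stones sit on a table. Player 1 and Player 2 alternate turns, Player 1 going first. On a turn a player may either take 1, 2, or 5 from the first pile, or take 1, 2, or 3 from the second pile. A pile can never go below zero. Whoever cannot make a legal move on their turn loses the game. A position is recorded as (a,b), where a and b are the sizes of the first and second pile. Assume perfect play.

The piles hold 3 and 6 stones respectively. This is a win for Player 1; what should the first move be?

Move to (2,6).

Compute win/loss labels from the base case upward. A position with no move is L. Any other position is W if it can reach an L in one move, else L.
No move ever increases a pile, so every position that can arise here has a ≤ 3 and b ≤ 6; it is enough to label the cells with 0 ≤ a ≤ 3 and 0 ≤ b ≤ 6.
Every move lowers a or b (never raises either), so fill the grid row by row in increasing a, and left to right within a row: each cell's successors are then already labelled.
      b=0  b=1  b=2  b=3  b=4  b=5  b=6
a=0:    L    W    W    W    L    W    W
a=1:    W    L    W    W    W    L    W
a=2:    W    W    L    W    W    W    L
a=3:    L    W    W    W    L    W    W
Cells with no legal move (terminal, hence L): (0,0).
The remaining L cells, each justified by listing all of its moves:
(0,4): L (options (0,3)(W), (0,2)(W), (0,1)(W) are all W)
(1,1): L (options (0,1)(W), (1,0)(W) are all W)
(1,5): L (options (0,5)(W), (1,4)(W), (1,3)(W), (1,2)(W) are all W)
(2,2): L (options (1,2)(W), (0,2)(W), (2,1)(W), (2,0)(W) are all W)
(2,6): L (options (1,6)(W), (0,6)(W), (2,5)(W), (2,4)(W), (2,3)(W) are all W)
(3,0): L (options (2,0)(W), (1,0)(W) are all W)
(3,4): L (options (2,4)(W), (1,4)(W), (3,3)(W), (3,2)(W), (3,1)(W) are all W)
Every other cell has at least one move into one of the L cells above, so it is W.
From (3,6), the L positions reachable in one move are: (2,6), (3,4). Any move reaching one of these is winning.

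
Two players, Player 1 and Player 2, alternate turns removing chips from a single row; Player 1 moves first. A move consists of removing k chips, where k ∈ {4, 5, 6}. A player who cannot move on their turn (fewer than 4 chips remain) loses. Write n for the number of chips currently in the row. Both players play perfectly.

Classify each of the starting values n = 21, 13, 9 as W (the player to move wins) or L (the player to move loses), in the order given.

21: L, 13: L, 9: W

Classify positions by backward induction: terminal positions (no move available) are L. From any other position, the mover wins iff some move reaches an L.
n=0: no move → L
n=1: no move → L
n=2: no move → L
n=3: no move → L
n=4: can move to 0, which is L ⇒ W
n=5: can move to 1, which is L ⇒ W
n=6: can move to 2, which is L ⇒ W
n=7: can move to 3, which is L ⇒ W
n=8: can move to 3, which is L ⇒ W
n=9: can move to 3, which is L ⇒ W
n=10: moves to 6(W), 5(W), 4(W); every one is W ⇒ L
n=11: moves to 7(W), 6(W), 5(W); every one is W ⇒ L
n=12: moves to 8(W), 7(W), 6(W); every one is W ⇒ L
n=13: moves to 9(W), 8(W), 7(W); every one is W ⇒ L
n=14: can move to 10, which is L ⇒ W
n=15: can move to 11, which is L ⇒ W
n=16: can move to 12, which is L ⇒ W
n=17: can move to 13, which is L ⇒ W
n=18: can move to 13, which is L ⇒ W
n=19: can move to 13, which is L ⇒ W
n=20: moves to 16(W), 15(W), 14(W); every one is W ⇒ L
n=21: moves to 17(W), 16(W), 15(W); every one is W ⇒ L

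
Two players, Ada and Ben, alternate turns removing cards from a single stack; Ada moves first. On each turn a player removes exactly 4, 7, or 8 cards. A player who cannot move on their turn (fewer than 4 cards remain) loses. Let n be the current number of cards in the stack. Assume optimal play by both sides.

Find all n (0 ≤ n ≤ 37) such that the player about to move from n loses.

0, 1, 2, 3, 12, 13, 14, 15, 24, 25, 26, 27, 36, 37

Compute win/loss labels from the base case upward. A position with no move is L. Any other position is W if it can reach an L in one move, else L.
n=0: no move → L
n=1: no move → L
n=2: no move → L
n=3: no move → L
n=4: can move to 0, which is L ⇒ W
n=5: can move to 1, which is L ⇒ W
n=6: can move to 2, which is L ⇒ W
n=7: can move to 3, which is L ⇒ W
n=8: can move to 1, which is L ⇒ W
n=9: can move to 2, which is L ⇒ W
n=10: can move to 3, which is L ⇒ W
n=11: can move to 3, which is L ⇒ W
n=12: moves to 8(W), 5(W), 4(W); every one is W ⇒ L
n=13: moves to 9(W), 6(W), 5(W); every one is W ⇒ L
n=14: moves to 10(W), 7(W), 6(W); every one is W ⇒ L
n=15: moves to 11(W), 8(W), 7(W); every one is W ⇒ L
n=16: can move to 12, which is L ⇒ W
n=17: can move to 13, which is L ⇒ W
n=18: can move to 14, which is L ⇒ W
n=19: can move to 15, which is L ⇒ W
n=20: can move to 13, which is L ⇒ W
n=21: can move to 14, which is L ⇒ W
n=22: can move to 15, which is L ⇒ W
n=23: can move to 15, which is L ⇒ W
n=24: moves to 20(W), 17(W), 16(W); every one is W ⇒ L
n=25: moves to 21(W), 18(W), 17(W); every one is W ⇒ L
n=26: moves to 22(W), 19(W), 18(W); every one is W ⇒ L
n=27: moves to 23(W), 20(W), 19(W); every one is W ⇒ L
n=28: can move to 24, which is L ⇒ W
n=29: can move to 25, which is L ⇒ W
n=30: can move to 26, which is L ⇒ W
n=31: can move to 27, which is L ⇒ W
n=32: can move to 25, which is L ⇒ W
n=33: can move to 26, which is L ⇒ W
n=34: can move to 27, which is L ⇒ W
n=35: can move to 27, which is L ⇒ W
n=36: moves to 32(W), 29(W), 28(W); every one is W ⇒ L
n=37: moves to 33(W), 30(W), 29(W); every one is W ⇒ L
The losing starting values of n are exactly the entries labelled L in this table (14 of them).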